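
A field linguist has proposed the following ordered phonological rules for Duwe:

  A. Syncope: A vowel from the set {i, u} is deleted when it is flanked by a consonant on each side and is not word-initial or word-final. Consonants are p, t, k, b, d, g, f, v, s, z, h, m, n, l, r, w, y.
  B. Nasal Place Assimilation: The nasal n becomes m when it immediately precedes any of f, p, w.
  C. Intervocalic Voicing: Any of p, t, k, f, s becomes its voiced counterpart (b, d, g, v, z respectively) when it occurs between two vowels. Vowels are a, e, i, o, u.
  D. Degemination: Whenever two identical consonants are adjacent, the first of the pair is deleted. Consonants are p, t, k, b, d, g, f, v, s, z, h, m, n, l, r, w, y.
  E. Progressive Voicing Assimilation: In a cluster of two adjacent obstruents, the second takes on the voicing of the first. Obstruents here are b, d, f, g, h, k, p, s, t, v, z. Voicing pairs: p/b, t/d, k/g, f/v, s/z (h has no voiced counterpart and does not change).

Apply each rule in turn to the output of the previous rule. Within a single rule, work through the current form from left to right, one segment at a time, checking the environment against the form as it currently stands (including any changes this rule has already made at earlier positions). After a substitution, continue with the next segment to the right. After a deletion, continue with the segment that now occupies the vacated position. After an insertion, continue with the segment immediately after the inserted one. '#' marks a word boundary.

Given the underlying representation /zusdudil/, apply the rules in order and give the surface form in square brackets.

[zzdl]

A Syncope: [zusdudil] → [zsddl]
B Nasal Place Assimilation: no change — [zsddl]
C Intervocalic Voicing: no change — [zsddl]
D Degemination: [zsddl] → [zsdl]
E Progressive Voicing Assimilation: [zsdl] → [zzdl]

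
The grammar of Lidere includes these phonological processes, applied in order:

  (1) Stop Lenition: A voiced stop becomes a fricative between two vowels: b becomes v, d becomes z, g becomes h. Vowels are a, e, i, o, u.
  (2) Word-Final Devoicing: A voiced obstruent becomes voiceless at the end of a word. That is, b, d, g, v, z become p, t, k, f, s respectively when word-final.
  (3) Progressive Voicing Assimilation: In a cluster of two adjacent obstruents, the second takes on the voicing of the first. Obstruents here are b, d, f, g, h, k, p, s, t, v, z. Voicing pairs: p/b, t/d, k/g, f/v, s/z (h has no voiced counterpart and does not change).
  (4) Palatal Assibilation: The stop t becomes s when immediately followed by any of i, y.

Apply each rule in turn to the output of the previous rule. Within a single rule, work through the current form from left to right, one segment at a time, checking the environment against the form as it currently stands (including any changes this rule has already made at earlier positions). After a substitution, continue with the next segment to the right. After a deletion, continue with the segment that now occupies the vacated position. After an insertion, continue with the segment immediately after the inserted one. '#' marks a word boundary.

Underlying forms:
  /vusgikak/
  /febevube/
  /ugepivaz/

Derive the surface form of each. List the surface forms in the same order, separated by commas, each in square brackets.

/vusgikak/:
  (1) Stop Lenition: no change — [vusgikak]
  (2) Word-Final Devoicing: no change — [vusgikak]
  (3) Progressive Voicing Assimilation: [vusgikak] → [vuskikak]
  (4) Palatal Assibilation: no change — [vuskikak]
/febevube/:
  (1) Stop Lenition: [febevube] → [fevevuve]
  (2) Word-Final Devoicing: no change — [fevevuve]
  (3) Progressive Voicing Assimilation: no change — [fevevuve]
  (4) Palatal Assibilation: no change — [fevevuve]
/ugepivaz/:
  (1) Stop Lenition: [ugepivaz] → [uhepivaz]
  (2) Word-Final Devoicing: [uhepivaz] → [uhepivas]
  (3) Progressive Voicing Assimilation: no change — [uhepivas]
  (4) Palatal Assibilation: no change — [uhepivas]

[vuskikak], [fevevuve], [uhepivas]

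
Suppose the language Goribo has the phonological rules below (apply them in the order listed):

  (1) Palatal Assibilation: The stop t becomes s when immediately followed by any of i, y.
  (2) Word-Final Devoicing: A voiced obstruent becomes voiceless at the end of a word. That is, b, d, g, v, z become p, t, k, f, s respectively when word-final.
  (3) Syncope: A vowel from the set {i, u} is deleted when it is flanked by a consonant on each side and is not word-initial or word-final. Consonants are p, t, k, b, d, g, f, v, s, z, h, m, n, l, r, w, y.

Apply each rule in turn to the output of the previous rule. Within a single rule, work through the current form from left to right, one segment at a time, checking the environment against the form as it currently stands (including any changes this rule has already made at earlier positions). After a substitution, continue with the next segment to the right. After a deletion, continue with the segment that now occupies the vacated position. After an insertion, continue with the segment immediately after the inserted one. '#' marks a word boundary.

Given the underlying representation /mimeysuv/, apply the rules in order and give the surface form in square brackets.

(1) Palatal Assibilation: no change — [mimeysuv]
(2) Word-Final Devoicing: [mimeysuv] → [mimeysuf]
(3) Syncope: [mimeysuf] → [mmeysf]

[mmeysf]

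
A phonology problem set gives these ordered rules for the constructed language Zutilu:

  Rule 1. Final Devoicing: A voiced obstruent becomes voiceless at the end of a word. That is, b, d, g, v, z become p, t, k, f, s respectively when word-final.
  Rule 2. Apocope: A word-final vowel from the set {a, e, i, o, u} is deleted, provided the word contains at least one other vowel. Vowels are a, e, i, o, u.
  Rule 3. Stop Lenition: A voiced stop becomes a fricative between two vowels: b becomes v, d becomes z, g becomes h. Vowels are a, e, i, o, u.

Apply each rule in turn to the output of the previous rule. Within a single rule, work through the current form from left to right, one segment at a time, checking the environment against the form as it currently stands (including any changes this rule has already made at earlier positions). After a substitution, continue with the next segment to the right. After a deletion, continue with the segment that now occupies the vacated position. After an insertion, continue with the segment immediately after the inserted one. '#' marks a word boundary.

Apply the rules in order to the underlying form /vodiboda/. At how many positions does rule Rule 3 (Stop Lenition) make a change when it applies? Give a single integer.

Rule 1 Final Devoicing: no change — [vodiboda]
Rule 2 Apocope: [vodiboda] → [vodibod]
Rule 3 Stop Lenition: [vodibod] → [vozivod]
Rule Rule 3 changed 2 position(s).

2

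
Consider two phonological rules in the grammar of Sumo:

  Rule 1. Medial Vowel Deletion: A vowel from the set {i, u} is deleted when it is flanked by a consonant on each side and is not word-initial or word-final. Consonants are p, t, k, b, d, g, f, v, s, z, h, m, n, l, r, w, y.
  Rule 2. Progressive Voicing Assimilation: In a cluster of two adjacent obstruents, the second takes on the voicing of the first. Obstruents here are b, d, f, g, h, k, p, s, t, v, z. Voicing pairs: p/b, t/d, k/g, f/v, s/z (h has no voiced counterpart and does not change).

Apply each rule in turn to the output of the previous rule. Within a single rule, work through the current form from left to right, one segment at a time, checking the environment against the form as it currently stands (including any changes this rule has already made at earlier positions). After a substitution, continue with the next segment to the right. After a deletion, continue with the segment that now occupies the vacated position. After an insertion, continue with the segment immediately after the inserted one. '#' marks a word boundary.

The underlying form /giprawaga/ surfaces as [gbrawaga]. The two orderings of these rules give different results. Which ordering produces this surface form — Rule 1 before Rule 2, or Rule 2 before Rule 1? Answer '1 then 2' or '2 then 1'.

Order 1 then 2:
  1 Medial Vowel Deletion: [giprawaga] → [gprawaga]
  2 Progressive Voicing Assimilation: [gprawaga] → [gbrawaga]
  result: [gbrawaga]
Order 2 then 1:
  2 Progressive Voicing Assimilation: no change — [giprawaga]
  1 Medial Vowel Deletion: [giprawaga] → [gprawaga]
  result: [gprawaga]

1 then 2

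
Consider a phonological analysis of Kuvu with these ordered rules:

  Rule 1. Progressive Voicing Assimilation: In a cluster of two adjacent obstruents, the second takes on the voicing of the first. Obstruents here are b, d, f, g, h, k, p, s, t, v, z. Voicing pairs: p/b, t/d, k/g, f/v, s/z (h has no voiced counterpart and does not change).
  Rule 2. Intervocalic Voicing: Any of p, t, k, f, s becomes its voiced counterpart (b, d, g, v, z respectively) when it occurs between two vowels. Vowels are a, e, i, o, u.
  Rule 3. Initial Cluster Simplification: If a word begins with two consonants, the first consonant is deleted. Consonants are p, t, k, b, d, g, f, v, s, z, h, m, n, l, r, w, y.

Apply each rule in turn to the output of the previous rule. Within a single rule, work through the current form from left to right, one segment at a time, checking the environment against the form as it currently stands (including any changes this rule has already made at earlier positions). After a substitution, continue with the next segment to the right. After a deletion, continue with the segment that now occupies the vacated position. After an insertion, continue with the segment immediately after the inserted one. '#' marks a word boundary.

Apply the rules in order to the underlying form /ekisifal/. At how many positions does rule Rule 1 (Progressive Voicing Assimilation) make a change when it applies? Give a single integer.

0

Rule 1 Progressive Voicing Assimilation: no change — [ekisifal]
Rule 2 Intervocalic Voicing: [ekisifal] → [egizival]
Rule 3 Initial Cluster Simplification: no change — [egizival]
Rule Rule 1 changed 0 position(s).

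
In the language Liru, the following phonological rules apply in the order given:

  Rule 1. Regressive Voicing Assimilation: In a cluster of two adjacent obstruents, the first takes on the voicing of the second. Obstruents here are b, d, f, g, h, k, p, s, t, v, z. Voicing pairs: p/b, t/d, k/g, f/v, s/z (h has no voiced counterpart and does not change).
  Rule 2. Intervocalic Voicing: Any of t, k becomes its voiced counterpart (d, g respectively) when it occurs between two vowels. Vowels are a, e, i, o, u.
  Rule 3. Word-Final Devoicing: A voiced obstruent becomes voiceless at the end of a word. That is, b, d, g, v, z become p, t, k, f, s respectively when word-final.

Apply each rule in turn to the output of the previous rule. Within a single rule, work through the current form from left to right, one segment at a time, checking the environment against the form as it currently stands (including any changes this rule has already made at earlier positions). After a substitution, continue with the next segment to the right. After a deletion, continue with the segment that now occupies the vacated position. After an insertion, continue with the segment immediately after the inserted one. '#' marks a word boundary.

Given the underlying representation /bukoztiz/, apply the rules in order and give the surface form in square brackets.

[bugostis]

Rule 1 Regressive Voicing Assimilation: [bukoztiz] → [bukostiz]
Rule 2 Intervocalic Voicing: [bukostiz] → [bugostiz]
Rule 3 Word-Final Devoicing: [bugostiz] → [bugostis]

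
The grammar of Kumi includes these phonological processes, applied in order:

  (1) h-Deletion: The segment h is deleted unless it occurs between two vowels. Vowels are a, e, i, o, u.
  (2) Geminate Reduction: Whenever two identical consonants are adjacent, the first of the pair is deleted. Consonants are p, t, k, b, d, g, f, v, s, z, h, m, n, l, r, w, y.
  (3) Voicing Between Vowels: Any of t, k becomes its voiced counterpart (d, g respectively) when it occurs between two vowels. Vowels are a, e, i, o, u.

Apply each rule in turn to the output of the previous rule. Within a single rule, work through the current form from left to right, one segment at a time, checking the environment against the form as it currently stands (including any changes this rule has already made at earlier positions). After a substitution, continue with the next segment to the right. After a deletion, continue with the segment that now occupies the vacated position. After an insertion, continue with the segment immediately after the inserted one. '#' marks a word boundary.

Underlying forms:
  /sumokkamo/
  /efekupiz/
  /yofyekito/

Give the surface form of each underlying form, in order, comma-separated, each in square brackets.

/sumokkamo/:
  (1) h-Deletion: no change — [sumokkamo]
  (2) Geminate Reduction: [sumokkamo] → [sumokamo]
  (3) Voicing Between Vowels: [sumokamo] → [sumogamo]
/efekupiz/:
  (1) h-Deletion: no change — [efekupiz]
  (2) Geminate Reduction: no change — [efekupiz]
  (3) Voicing Between Vowels: [efekupiz] → [efegupiz]
/yofyekito/:
  (1) h-Deletion: no change — [yofyekito]
  (2) Geminate Reduction: no change — [yofyekito]
  (3) Voicing Between Vowels: [yofyekito] → [yofyegido]

[sumogamo], [efegupiz], [yofyegido]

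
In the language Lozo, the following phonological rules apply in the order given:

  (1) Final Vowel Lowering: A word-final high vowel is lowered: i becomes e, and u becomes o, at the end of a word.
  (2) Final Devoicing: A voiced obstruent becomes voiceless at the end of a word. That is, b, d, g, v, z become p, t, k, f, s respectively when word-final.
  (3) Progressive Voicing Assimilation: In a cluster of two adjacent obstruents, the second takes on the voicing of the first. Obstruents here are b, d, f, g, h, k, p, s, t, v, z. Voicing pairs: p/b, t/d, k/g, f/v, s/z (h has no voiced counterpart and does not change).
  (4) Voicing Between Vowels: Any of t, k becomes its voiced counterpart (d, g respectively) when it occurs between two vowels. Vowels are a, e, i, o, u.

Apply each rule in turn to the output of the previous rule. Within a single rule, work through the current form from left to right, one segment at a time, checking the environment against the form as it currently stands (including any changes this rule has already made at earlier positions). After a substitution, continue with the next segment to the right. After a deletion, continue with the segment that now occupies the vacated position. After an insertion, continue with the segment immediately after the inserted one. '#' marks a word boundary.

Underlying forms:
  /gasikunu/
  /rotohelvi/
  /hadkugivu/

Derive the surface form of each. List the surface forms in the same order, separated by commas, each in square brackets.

/gasikunu/:
  (1) Final Vowel Lowering: [gasikunu] → [gasikuno]
  (2) Final Devoicing: no change — [gasikuno]
  (3) Progressive Voicing Assimilation: no change — [gasikuno]
  (4) Voicing Between Vowels: [gasikuno] → [gasiguno]
/rotohelvi/:
  (1) Final Vowel Lowering: [rotohelvi] → [rotohelve]
  (2) Final Devoicing: no change — [rotohelve]
  (3) Progressive Voicing Assimilation: no change — [rotohelve]
  (4) Voicing Between Vowels: [rotohelve] → [rodohelve]
/hadkugivu/:
  (1) Final Vowel Lowering: [hadkugivu] → [hadkugivo]
  (2) Final Devoicing: no change — [hadkugivo]
  (3) Progressive Voicing Assimilation: [hadkugivo] → [hadgugivo]
  (4) Voicing Between Vowels: no change — [hadgugivo]

[gasiguno], [rodohelve], [hadgugivo]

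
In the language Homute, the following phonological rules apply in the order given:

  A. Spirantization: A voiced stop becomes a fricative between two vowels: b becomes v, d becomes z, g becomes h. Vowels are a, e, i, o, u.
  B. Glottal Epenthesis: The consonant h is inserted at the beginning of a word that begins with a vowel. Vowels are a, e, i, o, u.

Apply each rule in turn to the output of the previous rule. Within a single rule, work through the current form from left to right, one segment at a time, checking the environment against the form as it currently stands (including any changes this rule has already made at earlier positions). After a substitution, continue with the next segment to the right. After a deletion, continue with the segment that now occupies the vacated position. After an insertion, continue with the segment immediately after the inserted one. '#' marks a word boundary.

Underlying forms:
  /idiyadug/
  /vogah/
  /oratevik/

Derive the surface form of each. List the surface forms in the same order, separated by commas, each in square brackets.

[hiziyazug], [vohah], [horatevik]

/idiyadug/:
  A Spirantization: [idiyadug] → [iziyazug]
  B Glottal Epenthesis: [iziyazug] → [hiziyazug]
/vogah/:
  A Spirantization: [vogah] → [vohah]
  B Glottal Epenthesis: no change — [vohah]
/oratevik/:
  A Spirantization: no change — [oratevik]
  B Glottal Epenthesis: [oratevik] → [horatevik]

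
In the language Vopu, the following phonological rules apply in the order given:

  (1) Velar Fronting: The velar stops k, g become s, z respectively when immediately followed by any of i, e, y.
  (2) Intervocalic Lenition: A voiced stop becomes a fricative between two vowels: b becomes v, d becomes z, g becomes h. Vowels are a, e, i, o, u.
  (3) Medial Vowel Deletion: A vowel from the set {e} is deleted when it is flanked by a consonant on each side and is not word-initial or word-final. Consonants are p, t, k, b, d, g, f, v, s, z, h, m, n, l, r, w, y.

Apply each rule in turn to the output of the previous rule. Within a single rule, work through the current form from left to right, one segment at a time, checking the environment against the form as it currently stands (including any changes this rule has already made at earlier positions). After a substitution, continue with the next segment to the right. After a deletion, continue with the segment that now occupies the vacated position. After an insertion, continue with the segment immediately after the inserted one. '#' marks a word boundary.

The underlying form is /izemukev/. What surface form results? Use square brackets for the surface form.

(1) Velar Fronting: [izemukev] → [izemusev]
(2) Intervocalic Lenition: no change — [izemusev]
(3) Medial Vowel Deletion: [izemusev] → [izmusv]

[izmusv]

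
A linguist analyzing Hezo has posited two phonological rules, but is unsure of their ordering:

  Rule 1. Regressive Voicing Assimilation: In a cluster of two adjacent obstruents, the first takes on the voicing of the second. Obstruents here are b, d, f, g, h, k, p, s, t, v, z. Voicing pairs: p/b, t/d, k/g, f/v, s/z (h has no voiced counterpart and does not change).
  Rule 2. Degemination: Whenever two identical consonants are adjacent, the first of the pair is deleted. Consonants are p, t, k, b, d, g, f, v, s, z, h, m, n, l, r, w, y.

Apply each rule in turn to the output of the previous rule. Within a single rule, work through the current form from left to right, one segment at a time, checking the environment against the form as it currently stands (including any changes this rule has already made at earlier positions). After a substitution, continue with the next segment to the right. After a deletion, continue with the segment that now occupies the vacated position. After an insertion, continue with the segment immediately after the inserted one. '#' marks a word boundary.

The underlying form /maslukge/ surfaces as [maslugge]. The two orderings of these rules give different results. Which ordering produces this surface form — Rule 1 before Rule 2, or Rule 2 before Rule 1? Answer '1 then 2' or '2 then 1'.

Order 1 then 2:
  1 Regressive Voicing Assimilation: [maslukge] → [maslugge]
  2 Degemination: [maslugge] → [masluge]
  result: [masluge]
Order 2 then 1:
  2 Degemination: no change — [maslukge]
  1 Regressive Voicing Assimilation: [maslukge] → [maslugge]
  result: [maslugge]

2 then 1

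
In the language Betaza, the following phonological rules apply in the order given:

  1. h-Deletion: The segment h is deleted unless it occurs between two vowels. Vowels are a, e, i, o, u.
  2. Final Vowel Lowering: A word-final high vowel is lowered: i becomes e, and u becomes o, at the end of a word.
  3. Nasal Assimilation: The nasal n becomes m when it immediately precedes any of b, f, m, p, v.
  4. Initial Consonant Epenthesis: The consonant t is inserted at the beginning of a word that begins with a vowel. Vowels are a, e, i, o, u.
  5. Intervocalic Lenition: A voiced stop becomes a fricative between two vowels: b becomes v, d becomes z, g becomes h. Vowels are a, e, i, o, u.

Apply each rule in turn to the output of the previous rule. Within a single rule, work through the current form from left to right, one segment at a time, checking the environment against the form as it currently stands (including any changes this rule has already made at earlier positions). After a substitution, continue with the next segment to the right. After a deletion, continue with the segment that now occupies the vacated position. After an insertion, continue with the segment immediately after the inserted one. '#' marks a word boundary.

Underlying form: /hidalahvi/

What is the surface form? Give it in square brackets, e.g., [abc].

[tizalave]

1 h-Deletion: [hidalahvi] → [idalavi]
2 Final Vowel Lowering: [idalavi] → [idalave]
3 Nasal Assimilation: no change — [idalave]
4 Initial Consonant Epenthesis: [idalave] → [tidalave]
5 Intervocalic Lenition: [tidalave] → [tizalave]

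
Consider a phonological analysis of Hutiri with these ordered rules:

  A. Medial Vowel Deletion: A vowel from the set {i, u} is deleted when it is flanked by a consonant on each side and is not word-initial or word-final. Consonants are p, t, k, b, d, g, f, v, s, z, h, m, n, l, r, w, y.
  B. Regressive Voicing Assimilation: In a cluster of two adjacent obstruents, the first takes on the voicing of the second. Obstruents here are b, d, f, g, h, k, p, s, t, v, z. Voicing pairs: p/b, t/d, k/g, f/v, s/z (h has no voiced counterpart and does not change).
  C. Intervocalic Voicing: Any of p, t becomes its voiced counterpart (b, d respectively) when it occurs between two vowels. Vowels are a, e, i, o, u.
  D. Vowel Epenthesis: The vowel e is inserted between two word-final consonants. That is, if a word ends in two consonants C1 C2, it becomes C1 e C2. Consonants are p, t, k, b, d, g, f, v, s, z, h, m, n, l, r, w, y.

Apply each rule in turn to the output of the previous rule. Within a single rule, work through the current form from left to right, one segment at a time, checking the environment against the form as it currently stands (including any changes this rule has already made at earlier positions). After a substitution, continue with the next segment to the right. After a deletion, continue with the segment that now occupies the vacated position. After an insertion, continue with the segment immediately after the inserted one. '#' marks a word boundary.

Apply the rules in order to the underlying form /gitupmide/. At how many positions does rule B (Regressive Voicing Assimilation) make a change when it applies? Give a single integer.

A Medial Vowel Deletion: [gitupmide] → [gtpmde]
B Regressive Voicing Assimilation: [gtpmde] → [ktpmde]
C Intervocalic Voicing: no change — [ktpmde]
D Vowel Epenthesis: no change — [ktpmde]
Rule B changed 1 position(s).

1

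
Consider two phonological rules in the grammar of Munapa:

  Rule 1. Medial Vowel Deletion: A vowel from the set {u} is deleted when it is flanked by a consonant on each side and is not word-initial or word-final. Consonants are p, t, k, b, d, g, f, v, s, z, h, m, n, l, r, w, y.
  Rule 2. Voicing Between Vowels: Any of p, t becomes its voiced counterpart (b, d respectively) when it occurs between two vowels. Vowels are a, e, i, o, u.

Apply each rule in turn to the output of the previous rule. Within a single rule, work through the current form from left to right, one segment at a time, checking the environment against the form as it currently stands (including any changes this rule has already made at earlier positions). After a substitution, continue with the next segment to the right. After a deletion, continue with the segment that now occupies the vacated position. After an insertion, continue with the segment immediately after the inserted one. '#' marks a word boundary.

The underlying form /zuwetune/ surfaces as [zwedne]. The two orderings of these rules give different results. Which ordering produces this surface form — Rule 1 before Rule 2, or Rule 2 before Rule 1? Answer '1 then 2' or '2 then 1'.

Order 1 then 2:
  1 Medial Vowel Deletion: [zuwetune] → [zwetne]
  2 Voicing Between Vowels: no change — [zwetne]
  result: [zwetne]
Order 2 then 1:
  2 Voicing Between Vowels: [zuwetune] → [zuwedune]
  1 Medial Vowel Deletion: [zuwedune] → [zwedne]
  result: [zwedne]

2 then 1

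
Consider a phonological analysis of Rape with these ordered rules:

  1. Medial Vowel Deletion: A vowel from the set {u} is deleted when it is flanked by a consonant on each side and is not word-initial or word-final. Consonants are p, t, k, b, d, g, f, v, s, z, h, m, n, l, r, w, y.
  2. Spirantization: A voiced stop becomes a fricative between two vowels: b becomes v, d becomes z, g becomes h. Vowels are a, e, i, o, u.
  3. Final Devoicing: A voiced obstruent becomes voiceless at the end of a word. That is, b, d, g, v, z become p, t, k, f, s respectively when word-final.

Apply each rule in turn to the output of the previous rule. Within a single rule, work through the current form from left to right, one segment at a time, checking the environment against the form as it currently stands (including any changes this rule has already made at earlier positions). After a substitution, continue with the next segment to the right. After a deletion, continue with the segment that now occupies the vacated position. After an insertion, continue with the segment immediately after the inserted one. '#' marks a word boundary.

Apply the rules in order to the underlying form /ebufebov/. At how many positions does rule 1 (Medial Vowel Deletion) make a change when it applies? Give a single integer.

1 Medial Vowel Deletion: [ebufebov] → [ebfebov]
2 Spirantization: [ebfebov] → [ebfevov]
3 Final Devoicing: [ebfevov] → [ebfevof]
Rule 1 changed 1 position(s).

1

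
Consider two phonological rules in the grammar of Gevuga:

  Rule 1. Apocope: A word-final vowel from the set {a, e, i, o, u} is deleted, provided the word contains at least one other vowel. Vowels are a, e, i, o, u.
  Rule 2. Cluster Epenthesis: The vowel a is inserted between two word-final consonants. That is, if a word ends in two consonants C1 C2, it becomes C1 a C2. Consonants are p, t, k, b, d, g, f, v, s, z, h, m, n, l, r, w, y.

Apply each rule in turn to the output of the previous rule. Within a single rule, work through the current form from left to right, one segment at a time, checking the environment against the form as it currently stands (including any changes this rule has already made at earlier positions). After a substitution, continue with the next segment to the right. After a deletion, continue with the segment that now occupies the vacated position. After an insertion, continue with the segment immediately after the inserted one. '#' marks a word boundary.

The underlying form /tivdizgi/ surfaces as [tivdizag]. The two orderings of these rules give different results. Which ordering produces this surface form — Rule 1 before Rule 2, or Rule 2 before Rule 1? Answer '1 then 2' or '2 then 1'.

1 then 2

Order 1 then 2:
  1 Apocope: [tivdizgi] → [tivdizg]
  2 Cluster Epenthesis: [tivdizg] → [tivdizag]
  result: [tivdizag]
Order 2 then 1:
  2 Cluster Epenthesis: no change — [tivdizgi]
  1 Apocope: [tivdizgi] → [tivdizg]
  result: [tivdizg]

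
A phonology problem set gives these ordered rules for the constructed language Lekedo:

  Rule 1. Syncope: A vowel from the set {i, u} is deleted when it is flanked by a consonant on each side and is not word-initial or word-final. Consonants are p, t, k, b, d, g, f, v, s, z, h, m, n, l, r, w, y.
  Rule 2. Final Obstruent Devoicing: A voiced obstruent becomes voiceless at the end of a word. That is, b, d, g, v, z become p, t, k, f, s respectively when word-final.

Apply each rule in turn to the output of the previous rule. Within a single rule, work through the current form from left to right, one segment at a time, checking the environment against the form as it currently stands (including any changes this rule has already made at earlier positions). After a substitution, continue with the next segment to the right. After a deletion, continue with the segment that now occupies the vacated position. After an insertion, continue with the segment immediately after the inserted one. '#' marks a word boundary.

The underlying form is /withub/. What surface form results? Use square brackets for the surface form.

[wthp]

Rule 1 Syncope: [withub] → [wthb]
Rule 2 Final Obstruent Devoicing: [wthb] → [wthp]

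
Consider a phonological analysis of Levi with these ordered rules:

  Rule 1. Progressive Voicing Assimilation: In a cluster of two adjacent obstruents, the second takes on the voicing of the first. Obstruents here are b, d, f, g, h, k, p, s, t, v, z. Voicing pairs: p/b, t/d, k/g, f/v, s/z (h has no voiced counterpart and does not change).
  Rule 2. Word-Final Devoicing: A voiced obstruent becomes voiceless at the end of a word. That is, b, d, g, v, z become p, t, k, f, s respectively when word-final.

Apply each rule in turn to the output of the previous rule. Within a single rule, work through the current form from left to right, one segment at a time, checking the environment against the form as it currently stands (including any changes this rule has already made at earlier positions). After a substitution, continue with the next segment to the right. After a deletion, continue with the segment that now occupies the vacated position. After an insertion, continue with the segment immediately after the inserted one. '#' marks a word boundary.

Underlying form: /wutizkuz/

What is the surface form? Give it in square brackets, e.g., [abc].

Rule 1 Progressive Voicing Assimilation: [wutizkuz] → [wutizguz]
Rule 2 Word-Final Devoicing: [wutizguz] → [wutizgus]

[wutizgus]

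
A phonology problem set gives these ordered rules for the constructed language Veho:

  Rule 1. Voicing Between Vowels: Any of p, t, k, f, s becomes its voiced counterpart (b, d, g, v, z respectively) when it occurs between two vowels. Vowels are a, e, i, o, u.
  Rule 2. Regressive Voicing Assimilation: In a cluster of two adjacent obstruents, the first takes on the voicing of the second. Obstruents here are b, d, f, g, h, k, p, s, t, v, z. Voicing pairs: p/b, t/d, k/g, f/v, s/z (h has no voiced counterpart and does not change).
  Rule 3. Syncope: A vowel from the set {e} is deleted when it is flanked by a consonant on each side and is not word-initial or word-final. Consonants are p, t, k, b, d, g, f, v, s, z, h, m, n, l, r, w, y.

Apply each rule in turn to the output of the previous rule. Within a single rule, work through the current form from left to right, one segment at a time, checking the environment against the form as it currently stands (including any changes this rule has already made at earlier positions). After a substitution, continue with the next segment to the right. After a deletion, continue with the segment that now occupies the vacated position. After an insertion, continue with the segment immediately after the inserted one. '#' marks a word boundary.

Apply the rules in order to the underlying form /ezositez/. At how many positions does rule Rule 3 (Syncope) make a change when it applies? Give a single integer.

Rule 1 Voicing Between Vowels: [ezositez] → [ezozidez]
Rule 2 Regressive Voicing Assimilation: no change — [ezozidez]
Rule 3 Syncope: [ezozidez] → [ezozidz]
Rule Rule 3 changed 1 position(s).

1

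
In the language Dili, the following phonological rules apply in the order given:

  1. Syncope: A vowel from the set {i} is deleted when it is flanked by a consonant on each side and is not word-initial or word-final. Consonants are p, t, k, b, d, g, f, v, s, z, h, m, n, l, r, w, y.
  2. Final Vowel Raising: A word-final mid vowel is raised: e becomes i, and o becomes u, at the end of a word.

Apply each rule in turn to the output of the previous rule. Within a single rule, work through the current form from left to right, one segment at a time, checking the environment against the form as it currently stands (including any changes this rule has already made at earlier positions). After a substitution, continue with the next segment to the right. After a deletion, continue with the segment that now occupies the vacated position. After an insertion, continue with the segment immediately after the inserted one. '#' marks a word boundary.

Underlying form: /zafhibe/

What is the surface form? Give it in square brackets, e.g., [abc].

[zafhbi]

1 Syncope: [zafhibe] → [zafhbe]
2 Final Vowel Raising: [zafhbe] → [zafhbi]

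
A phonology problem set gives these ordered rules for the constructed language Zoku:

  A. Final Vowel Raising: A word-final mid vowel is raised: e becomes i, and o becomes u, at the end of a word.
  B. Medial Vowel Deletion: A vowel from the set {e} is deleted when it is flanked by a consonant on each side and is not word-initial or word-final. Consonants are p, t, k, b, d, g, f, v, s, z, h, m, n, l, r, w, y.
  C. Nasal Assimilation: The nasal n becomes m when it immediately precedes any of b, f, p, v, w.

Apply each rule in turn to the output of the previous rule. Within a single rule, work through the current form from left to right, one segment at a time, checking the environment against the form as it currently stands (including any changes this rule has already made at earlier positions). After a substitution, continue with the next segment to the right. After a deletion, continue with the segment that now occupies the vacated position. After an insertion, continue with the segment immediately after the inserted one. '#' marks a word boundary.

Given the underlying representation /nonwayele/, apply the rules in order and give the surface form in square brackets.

[nomwayli]

A Final Vowel Raising: [nonwayele] → [nonwayeli]
B Medial Vowel Deletion: [nonwayeli] → [nonwayli]
C Nasal Assimilation: [nonwayli] → [nomwayli]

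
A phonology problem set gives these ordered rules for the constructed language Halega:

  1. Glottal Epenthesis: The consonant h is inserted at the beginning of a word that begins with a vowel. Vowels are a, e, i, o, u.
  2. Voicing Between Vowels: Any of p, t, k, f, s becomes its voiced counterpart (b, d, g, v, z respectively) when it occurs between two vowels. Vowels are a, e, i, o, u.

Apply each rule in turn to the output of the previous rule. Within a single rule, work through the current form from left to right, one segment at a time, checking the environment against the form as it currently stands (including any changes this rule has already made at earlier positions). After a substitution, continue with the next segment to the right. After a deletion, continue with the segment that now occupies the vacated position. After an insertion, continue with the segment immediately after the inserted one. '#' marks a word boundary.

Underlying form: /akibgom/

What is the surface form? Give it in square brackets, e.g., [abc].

[hagibgom]

1 Glottal Epenthesis: [akibgom] → [hakibgom]
2 Voicing Between Vowels: [hakibgom] → [hagibgom]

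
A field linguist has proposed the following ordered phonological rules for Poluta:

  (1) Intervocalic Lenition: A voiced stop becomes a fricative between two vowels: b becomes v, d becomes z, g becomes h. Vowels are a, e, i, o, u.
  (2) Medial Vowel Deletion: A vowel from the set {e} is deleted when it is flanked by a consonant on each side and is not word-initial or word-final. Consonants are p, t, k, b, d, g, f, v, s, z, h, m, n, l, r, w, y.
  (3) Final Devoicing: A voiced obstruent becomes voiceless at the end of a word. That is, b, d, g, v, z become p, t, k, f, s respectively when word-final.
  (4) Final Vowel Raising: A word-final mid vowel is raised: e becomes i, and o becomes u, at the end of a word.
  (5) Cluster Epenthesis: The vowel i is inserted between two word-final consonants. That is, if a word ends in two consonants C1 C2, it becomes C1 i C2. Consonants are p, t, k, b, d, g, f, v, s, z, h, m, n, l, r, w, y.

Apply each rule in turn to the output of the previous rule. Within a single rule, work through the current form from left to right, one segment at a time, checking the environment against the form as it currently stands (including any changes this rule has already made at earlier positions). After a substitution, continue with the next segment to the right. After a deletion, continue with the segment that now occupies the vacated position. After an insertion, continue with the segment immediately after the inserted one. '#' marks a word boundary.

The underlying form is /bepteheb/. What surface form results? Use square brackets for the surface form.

[bpthip]

(1) Intervocalic Lenition: no change — [bepteheb]
(2) Medial Vowel Deletion: [bepteheb] → [bpthb]
(3) Final Devoicing: [bpthb] → [bpthp]
(4) Final Vowel Raising: no change — [bpthp]
(5) Cluster Epenthesis: [bpthp] → [bpthip]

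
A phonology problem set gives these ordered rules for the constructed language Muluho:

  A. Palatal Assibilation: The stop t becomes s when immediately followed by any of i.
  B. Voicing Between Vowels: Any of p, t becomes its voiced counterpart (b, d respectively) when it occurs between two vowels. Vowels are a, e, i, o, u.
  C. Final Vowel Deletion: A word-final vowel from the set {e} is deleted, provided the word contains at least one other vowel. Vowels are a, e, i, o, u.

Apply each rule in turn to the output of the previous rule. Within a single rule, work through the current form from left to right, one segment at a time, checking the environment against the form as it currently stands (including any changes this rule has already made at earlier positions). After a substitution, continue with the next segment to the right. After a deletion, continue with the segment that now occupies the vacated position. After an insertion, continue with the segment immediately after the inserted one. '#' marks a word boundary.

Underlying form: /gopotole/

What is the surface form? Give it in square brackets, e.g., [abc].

A Palatal Assibilation: no change — [gopotole]
B Voicing Between Vowels: [gopotole] → [gobodole]
C Final Vowel Deletion: [gobodole] → [gobodol]

[gobodol]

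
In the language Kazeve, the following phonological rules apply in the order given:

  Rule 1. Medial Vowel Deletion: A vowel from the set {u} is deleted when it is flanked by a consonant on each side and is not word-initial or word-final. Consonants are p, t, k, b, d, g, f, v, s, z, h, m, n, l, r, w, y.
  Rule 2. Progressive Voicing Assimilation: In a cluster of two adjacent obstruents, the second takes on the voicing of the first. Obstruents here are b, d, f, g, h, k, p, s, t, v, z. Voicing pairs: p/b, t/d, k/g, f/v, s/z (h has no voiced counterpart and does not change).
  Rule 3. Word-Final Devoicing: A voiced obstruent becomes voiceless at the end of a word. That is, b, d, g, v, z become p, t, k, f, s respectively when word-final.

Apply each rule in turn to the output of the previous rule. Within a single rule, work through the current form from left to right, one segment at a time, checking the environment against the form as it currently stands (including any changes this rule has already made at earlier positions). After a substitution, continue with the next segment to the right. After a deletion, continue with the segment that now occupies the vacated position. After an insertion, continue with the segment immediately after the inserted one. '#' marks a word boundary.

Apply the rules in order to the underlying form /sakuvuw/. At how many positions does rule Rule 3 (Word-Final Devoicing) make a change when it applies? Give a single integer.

Rule 1 Medial Vowel Deletion: [sakuvuw] → [sakvw]
Rule 2 Progressive Voicing Assimilation: [sakvw] → [sakfw]
Rule 3 Word-Final Devoicing: no change — [sakfw]
Rule Rule 3 changed 0 position(s).

0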